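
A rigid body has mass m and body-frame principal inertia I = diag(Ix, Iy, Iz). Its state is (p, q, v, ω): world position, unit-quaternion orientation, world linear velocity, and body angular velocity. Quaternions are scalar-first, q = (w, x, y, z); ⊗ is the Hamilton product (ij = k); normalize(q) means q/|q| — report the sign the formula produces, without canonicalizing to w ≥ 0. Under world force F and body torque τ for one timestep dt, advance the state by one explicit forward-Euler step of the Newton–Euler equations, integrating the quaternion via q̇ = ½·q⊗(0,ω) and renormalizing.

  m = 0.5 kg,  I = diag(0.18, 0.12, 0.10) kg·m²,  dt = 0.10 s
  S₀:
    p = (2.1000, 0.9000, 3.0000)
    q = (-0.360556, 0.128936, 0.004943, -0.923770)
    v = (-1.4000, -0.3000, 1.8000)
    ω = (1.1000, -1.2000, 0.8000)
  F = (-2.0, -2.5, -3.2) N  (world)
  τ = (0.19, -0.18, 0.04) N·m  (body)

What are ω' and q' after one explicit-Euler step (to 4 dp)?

ω' = (1.1949, -1.4087, 0.7608)
q' = (-0.3290, 0.0537, -0.0293, -0.9423)

gyro term ω×Iω = (0.0192, 0.0704, 0.0792)
angular accel α = (0.9489, -2.0867, -0.3920)
ω' = ω + α·dt = (1.1949, -1.4087, 0.7608)
2q̇ = q⊗(0,ω) = (0.6031180, -1.5011812, -0.6866286, -0.4486053)
updated quaternion q' = (-0.3290, 0.0537, -0.0293, -0.9423)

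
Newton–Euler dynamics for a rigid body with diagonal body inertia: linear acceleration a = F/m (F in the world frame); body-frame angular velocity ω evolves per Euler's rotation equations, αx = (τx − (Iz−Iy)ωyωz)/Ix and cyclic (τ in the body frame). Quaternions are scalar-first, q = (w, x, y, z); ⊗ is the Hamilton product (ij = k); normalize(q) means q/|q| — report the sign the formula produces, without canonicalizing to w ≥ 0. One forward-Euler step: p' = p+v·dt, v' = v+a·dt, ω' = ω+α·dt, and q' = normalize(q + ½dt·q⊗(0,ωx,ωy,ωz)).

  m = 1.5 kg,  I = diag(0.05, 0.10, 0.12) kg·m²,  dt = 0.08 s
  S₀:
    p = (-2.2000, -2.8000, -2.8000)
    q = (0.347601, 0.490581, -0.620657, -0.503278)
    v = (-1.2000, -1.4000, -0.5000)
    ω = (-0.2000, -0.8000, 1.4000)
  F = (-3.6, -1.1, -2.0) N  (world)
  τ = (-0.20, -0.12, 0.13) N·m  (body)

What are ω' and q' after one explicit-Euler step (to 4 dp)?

ω' = (-0.4842, -0.9117, 1.4813)
q' = (0.3591, 0.4360, -0.6538, -0.5034)

ω×(Iω) gyroscopic = (-0.0224, 0.0196, 0.0080)
α = I⁻¹(τ − ω×Iω) = (-3.5520, -1.3960, 1.0167)
ω' = ω + α·dt = (-0.4842, -0.9117, 1.4813)
Hamilton product q⊗(0,ω) = (0.3061798, -1.3410624, -0.8642386, -0.0299548)
q' = normalize(q + ½dt·q⊗(0,ω)) = (0.3591, 0.4360, -0.6538, -0.5034)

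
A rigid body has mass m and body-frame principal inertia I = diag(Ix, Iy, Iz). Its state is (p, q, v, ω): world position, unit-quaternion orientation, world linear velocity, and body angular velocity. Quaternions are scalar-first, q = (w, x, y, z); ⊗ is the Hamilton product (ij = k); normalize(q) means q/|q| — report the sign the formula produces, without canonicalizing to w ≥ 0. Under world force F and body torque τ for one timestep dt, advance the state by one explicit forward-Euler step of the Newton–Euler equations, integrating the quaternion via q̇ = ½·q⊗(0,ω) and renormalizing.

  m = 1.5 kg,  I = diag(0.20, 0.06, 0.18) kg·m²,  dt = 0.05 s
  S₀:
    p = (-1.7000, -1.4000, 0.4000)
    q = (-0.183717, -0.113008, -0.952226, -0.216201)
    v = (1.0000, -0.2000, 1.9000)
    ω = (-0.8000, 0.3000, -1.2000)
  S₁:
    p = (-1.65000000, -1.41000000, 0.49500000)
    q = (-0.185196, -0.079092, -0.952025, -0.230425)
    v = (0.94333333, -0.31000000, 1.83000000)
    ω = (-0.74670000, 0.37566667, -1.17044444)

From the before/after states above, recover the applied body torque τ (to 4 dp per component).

τ = (0.1700, 0.1100, 0.1400)

rate change Δω = (0.05330000, 0.07566667, 0.02955556)
I·α + gyro = (0.1700, 0.1100, 0.1400)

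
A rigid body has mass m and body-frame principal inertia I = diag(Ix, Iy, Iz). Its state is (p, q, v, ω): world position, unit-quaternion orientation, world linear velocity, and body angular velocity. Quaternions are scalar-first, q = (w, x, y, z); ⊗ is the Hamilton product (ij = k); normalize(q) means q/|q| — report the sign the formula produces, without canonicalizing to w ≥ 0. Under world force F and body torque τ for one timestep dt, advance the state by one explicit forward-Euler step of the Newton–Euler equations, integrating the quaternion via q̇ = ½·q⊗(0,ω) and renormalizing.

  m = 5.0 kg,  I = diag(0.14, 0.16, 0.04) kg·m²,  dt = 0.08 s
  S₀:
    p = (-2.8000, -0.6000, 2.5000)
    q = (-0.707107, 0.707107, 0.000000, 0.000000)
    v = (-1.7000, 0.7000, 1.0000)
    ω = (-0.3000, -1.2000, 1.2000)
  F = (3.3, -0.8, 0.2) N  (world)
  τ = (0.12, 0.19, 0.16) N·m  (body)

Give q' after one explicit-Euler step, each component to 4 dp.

Hamilton product q⊗(0,ω) = (0.2121321, 0.2121321, 0.0000000, -1.6970568)
updated quaternion q' = (-0.6970, 0.7139, 0.0000, -0.0677)

q' = (-0.6970, 0.7139, 0.0000, -0.0677)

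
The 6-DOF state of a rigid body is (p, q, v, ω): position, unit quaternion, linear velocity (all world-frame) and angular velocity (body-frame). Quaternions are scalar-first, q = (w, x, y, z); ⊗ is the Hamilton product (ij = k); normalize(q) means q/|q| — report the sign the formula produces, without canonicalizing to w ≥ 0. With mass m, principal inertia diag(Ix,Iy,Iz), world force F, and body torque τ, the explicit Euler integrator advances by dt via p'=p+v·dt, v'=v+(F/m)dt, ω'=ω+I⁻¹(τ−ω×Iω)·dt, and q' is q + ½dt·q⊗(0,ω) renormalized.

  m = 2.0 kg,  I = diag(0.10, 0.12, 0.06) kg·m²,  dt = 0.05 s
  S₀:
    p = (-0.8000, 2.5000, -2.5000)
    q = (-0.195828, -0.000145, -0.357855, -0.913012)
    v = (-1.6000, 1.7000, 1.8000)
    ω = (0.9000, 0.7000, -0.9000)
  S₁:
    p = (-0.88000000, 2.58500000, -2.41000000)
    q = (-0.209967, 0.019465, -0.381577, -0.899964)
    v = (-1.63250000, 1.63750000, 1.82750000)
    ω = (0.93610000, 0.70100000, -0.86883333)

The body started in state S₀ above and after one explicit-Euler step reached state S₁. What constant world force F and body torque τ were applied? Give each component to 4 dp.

F = (-1.3000, -2.5000, 1.1000)
τ = (0.1100, -0.0300, 0.0500)

velocity change Δv = (-0.03250000, -0.06250000, 0.02750000)
m·(v₁−v₀)/dt = (-1.3000, -2.5000, 1.1000)
rate change Δω = (0.03610000, 0.00100000, 0.03116667)
precession coupling = (0.0378, -0.0324, 0.0126)
applied torque τ = (0.1100, -0.0300, 0.0500)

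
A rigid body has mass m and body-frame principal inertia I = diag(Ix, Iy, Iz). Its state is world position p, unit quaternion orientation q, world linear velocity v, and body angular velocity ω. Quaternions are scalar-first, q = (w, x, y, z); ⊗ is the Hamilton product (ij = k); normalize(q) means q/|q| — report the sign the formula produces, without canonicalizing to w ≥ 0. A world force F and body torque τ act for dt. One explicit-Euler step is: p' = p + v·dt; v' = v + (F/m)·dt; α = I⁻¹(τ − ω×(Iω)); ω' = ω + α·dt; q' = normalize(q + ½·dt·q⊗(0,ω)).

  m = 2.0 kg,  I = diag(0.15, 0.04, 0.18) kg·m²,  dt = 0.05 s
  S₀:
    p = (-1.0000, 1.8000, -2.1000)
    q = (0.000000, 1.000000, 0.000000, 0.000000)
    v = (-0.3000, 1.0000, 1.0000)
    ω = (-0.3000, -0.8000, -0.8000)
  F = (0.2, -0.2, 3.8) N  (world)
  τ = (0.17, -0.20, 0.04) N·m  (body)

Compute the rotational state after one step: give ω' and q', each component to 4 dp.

gyro term ω×Iω = (0.0896, -0.0072, -0.0264)
(τ − ω×Iω)/I = (0.5360, -4.8200, 0.3689)
new body rate ω' = (-0.2732, -1.0410, -0.7816)
2q̇ = q⊗(0,ω) = (0.3000000, 0.0000000, 0.8000000, -0.8000000)
updated quaternion q' = (0.0075, 0.9996, 0.0200, -0.0200)

ω' = (-0.2732, -1.0410, -0.7816)
q' = (0.0075, 0.9996, 0.0200, -0.0200)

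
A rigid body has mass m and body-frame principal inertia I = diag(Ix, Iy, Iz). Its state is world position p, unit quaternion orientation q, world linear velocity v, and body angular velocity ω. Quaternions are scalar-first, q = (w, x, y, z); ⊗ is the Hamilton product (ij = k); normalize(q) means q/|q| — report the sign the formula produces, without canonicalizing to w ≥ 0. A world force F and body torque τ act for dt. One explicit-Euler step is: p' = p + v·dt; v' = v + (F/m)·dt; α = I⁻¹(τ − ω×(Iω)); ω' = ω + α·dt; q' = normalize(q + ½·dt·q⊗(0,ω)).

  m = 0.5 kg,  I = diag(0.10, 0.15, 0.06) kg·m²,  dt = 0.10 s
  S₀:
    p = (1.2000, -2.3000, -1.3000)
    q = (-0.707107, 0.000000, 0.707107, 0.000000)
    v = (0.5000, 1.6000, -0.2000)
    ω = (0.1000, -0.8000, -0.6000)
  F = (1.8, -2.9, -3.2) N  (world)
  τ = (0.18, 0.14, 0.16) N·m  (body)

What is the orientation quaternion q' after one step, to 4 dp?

q' = (-0.6780, -0.0247, 0.7345, 0.0177)

2q̇ = q⊗(0,ω) = (0.5656856, -0.4949749, 0.5656856, 0.3535535)
q' = normalize(q + ½dt·q⊗(0,ω)) = (-0.6780, -0.0247, 0.7345, 0.0177)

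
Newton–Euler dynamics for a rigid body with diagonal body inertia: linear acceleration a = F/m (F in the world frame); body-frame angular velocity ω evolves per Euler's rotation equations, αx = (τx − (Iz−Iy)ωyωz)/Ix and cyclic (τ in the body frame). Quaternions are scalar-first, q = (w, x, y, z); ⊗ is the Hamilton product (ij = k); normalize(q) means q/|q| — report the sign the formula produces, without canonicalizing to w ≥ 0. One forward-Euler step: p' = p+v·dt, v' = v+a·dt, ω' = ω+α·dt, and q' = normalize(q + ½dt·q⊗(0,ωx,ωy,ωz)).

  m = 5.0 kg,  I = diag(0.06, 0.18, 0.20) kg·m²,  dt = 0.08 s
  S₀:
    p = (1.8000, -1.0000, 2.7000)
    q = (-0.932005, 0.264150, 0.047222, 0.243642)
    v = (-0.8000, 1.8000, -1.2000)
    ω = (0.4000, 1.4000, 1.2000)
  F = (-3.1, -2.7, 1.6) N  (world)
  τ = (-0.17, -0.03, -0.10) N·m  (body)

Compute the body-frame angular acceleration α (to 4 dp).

α = (-3.3933, 0.2067, -0.8360)

ω×(Iω) gyroscopic = (0.0336, -0.0672, 0.0672)
α = I⁻¹(τ − ω×Iω) = (-3.3933, 0.2067, -0.8360)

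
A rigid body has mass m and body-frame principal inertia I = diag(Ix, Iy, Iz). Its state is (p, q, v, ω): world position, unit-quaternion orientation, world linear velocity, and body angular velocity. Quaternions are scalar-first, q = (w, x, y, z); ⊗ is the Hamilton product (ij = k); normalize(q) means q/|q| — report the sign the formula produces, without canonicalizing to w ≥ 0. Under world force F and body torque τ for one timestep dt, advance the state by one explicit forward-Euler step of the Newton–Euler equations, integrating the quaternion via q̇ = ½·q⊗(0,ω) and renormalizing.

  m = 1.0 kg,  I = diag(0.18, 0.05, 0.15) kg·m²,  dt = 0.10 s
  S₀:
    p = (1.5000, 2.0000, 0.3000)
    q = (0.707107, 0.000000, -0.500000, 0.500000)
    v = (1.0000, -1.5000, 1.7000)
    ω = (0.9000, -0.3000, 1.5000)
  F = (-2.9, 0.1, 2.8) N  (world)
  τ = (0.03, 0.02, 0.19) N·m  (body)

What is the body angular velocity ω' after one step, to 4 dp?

ω' = (0.9417, -0.3410, 1.6033)

ω×(Iω) gyroscopic = (-0.0450, 0.0405, 0.0351)
(τ − ω×Iω)/I = (0.4167, -0.4100, 1.0327)
ω' = ω + α·dt = (0.9417, -0.3410, 1.6033)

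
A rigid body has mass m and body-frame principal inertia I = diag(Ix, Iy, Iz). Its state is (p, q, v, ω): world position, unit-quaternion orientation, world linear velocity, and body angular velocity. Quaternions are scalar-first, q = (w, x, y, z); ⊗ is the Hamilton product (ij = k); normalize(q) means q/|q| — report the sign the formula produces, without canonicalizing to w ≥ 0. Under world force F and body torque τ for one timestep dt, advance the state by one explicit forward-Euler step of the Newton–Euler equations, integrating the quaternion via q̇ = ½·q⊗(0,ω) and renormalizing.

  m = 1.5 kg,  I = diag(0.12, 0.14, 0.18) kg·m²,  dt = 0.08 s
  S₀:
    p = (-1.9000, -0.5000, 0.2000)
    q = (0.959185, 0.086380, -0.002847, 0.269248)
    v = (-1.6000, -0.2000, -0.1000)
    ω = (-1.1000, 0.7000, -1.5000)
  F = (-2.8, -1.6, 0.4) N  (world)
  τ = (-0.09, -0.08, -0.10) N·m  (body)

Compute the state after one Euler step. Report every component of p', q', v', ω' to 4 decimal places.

p' = (-2.0280, -0.5160, 0.1920)
q' = (0.9761, 0.0367, 0.0173, 0.2133)
v' = (-1.7493, -0.2853, -0.0787)
ω' = (-1.1320, 0.7109, -1.5376)

p + v·dt = (-2.0280, -0.5160, 0.1920)
new velocity v' = (-1.7493, -0.2853, -0.0787)
angular accel α = (-0.4000, 0.1357, -0.4700)
ω' = ω + α·dt = (-1.1320, 0.7109, -1.5376)
q⊗(0,ω) = (0.5008829, -1.2393066, 0.5048267, -1.3814432)
q' = normalize(q + ½dt·q⊗(0,ω)) = (0.9761, 0.0367, 0.0173, 0.2133)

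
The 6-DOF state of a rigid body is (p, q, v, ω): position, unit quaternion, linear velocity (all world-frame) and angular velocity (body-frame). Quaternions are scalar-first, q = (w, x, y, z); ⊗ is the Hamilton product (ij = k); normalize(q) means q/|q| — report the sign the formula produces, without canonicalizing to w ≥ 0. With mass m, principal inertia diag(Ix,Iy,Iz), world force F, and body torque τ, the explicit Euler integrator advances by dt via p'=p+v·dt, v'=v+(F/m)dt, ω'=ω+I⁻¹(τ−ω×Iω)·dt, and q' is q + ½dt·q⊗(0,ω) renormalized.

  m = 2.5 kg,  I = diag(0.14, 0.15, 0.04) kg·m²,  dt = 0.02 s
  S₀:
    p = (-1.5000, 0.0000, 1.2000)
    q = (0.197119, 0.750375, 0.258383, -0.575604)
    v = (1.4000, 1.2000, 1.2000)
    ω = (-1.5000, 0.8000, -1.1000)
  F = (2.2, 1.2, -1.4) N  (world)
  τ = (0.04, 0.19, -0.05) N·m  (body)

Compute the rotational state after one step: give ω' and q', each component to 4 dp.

precession coupling ω×(Iω) = (0.0968, 0.1650, -0.0120)
(τ − ω×Iω)/I = (-0.4057, 0.1667, -0.9500)
ω' = ω + α·dt = (-1.5081, 0.8033, -1.1190)
2q̇ = q⊗(0,ω) = (0.2856917, -0.1194166, 1.8465137, 0.7710436)
updated quaternion q' = (0.1999, 0.7490, 0.2768, -0.5678)

ω' = (-1.5081, 0.8033, -1.1190)
q' = (0.1999, 0.7490, 0.2768, -0.5678)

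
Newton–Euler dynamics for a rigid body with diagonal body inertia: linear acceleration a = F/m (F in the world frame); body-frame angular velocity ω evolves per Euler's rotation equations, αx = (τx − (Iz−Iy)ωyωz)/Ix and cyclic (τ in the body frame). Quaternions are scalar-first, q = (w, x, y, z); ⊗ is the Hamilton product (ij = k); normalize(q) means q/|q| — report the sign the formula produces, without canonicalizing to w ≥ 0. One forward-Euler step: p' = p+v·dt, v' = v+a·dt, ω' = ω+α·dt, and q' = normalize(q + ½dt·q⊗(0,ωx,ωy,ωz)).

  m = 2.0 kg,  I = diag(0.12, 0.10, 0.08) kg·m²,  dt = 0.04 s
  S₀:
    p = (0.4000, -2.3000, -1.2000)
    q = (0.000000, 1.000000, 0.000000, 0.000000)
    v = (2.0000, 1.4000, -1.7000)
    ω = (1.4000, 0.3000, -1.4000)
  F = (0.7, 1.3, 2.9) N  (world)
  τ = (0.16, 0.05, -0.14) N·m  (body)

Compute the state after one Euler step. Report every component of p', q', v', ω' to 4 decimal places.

p' = (0.4800, -2.2440, -1.2680)
q' = (-0.0280, 0.9992, 0.0280, 0.0060)
v' = (2.0140, 1.4260, -1.6420)
ω' = (1.4505, 0.3514, -1.4658)

gyro term ω×Iω = (0.0084, -0.0784, -0.0084)
α = I⁻¹(τ − ω×Iω) = (1.2633, 1.2840, -1.6450)
new body rate ω' = (1.4505, 0.3514, -1.4658)
Hamilton product q⊗(0,ω) = (-1.4000000, 0.0000000, 1.4000000, 0.3000000)
q' = normalize(q + ½dt·q⊗(0,ω)) = (-0.0280, 0.9992, 0.0280, 0.0060)
p' = p + v·dt = (0.4800, -2.2440, -1.2680)
v' = v + a·dt = (2.0140, 1.4260, -1.6420)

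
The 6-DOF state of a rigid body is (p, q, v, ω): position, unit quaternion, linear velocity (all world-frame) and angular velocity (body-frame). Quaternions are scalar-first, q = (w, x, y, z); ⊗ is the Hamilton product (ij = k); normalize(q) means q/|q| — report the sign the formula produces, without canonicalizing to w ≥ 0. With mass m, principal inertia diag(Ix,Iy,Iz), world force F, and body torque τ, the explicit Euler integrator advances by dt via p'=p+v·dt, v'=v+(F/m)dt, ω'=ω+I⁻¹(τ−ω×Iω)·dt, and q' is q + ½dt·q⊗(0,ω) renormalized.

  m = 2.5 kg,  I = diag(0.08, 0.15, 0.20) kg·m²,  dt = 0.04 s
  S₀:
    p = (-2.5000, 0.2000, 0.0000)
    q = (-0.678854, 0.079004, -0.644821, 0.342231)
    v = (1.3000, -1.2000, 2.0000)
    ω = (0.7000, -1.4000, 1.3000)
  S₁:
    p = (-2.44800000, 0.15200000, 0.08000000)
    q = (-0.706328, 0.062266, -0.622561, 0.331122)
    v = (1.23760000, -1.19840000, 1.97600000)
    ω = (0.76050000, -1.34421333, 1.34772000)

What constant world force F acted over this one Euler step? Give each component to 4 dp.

Δv = v₁−v₀ = (-0.06240000, 0.00160000, -0.02400000)
F = m·Δv/dt = (-3.9000, 0.1000, -1.5000)

F = (-3.9000, 0.1000, -1.5000)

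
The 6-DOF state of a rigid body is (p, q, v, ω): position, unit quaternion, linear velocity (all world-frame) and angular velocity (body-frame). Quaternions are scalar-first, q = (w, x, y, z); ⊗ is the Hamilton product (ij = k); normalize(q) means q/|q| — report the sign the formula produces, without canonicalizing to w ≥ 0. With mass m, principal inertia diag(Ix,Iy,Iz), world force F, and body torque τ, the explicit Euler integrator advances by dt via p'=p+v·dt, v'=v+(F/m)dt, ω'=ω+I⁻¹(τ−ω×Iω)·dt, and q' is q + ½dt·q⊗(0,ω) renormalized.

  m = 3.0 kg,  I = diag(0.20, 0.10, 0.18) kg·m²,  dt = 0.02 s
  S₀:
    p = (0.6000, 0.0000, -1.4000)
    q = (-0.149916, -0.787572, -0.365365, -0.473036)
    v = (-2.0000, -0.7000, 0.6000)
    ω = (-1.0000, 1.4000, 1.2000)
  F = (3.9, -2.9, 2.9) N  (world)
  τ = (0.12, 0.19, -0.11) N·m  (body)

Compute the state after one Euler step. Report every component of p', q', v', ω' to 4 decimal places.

p' = (0.5600, -0.0140, -1.3880)
q' = (-0.1470, -0.7837, -0.3532, -0.4894)
v' = (-1.9740, -0.7193, 0.6193)
ω' = (-1.0014, 1.4428, 1.1722)

gyro term ω×Iω = (0.1344, -0.0240, 0.1400)
(τ − ω×Iω)/I = (-0.0720, 2.1400, -1.3889)
ω' = ω + α·dt = (-1.0014, 1.4428, 1.1722)
2q̇ = q⊗(0,ω) = (0.2915822, 0.3737284, 1.2082400, -1.6478650)
updated quaternion q' = (-0.1470, -0.7837, -0.3532, -0.4894)
a = (1.3000, -0.9667, 0.9667)
p' = p + v·dt = (0.5600, -0.0140, -1.3880)
v + (F/m)dt = (-1.9740, -0.7193, 0.6193)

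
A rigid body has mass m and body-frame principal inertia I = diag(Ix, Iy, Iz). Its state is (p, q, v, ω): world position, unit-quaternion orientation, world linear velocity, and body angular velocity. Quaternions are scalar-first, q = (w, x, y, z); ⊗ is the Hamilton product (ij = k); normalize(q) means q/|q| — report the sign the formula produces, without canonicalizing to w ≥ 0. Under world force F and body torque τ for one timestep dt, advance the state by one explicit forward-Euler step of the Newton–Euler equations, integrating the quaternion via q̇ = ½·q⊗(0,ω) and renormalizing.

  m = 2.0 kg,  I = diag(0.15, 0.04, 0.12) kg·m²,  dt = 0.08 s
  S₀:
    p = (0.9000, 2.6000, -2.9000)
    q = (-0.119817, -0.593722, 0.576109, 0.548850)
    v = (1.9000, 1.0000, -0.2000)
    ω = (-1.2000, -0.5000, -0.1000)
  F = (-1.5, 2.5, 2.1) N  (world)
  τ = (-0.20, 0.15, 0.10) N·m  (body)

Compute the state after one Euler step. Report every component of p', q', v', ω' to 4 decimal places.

p' = (1.0520, 2.6800, -2.9160)
q' = (-0.1344, -0.5785, 0.5490, 0.5881)
v' = (1.8400, 1.1000, -0.1160)
ω' = (-1.3088, -0.2072, 0.0107)

ω×(Iω) gyroscopic = (0.0040, 0.0036, -0.0660)
angular accel α = (-1.3600, 3.6600, 1.3833)
ω' = ω + α·dt = (-1.3088, -0.2072, 0.0107)
2q̇ = q⊗(0,ω) = (-0.3695269, 0.3605945, -0.6580837, 1.0001735)
q + ½dt·q⊗(0,ω), renormalized = (-0.1344, -0.5785, 0.5490, 0.5881)
a = (-0.7500, 1.2500, 1.0500)
new position p' = (1.0520, 2.6800, -2.9160)
v + (F/m)dt = (1.8400, 1.1000, -0.1160)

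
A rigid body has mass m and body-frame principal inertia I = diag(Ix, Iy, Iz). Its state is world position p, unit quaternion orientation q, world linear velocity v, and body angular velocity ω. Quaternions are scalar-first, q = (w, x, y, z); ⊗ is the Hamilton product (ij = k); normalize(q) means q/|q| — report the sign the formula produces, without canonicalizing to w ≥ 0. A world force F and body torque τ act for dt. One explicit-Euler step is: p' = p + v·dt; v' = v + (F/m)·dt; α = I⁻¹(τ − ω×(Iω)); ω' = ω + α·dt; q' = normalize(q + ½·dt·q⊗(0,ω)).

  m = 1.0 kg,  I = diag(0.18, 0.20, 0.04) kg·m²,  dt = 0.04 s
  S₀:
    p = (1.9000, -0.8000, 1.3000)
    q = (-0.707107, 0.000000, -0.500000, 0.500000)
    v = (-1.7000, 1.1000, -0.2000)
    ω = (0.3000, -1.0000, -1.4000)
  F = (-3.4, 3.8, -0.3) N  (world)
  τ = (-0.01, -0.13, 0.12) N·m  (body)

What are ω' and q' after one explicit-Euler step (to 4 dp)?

ω×(Iω) gyroscopic = (-0.2240, -0.0588, -0.0060)
α = I⁻¹(τ − ω×Iω) = (1.1889, -0.3560, 3.1500)
new body rate ω' = (0.3476, -1.0142, -1.2740)
Hamilton product q⊗(0,ω) = (0.2000000, 0.9878679, 0.8571070, 1.1399498)
q' = normalize(q + ½dt·q⊗(0,ω)) = (-0.7027, 0.0197, -0.4826, 0.5225)

ω' = (0.3476, -1.0142, -1.2740)
q' = (-0.7027, 0.0197, -0.4826, 0.5225)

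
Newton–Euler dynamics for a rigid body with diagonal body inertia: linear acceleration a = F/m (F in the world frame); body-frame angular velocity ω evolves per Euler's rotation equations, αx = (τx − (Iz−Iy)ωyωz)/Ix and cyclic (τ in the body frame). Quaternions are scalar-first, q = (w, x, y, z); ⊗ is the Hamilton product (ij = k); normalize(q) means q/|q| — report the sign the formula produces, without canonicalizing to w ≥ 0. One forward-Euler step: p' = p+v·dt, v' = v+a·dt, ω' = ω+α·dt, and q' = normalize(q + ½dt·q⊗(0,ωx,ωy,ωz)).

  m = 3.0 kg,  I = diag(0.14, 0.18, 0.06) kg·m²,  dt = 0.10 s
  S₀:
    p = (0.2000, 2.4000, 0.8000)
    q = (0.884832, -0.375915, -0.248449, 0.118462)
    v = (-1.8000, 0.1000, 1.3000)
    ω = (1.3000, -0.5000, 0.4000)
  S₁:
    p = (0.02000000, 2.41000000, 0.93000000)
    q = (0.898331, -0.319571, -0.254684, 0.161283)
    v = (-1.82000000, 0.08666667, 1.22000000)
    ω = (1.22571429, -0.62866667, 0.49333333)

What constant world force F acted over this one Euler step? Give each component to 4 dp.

velocity change Δv = (-0.02000000, -0.01333333, -0.08000000)
m·(v₁−v₀)/dt = (-0.6000, -0.4000, -2.4000)

F = (-0.6000, -0.4000, -2.4000)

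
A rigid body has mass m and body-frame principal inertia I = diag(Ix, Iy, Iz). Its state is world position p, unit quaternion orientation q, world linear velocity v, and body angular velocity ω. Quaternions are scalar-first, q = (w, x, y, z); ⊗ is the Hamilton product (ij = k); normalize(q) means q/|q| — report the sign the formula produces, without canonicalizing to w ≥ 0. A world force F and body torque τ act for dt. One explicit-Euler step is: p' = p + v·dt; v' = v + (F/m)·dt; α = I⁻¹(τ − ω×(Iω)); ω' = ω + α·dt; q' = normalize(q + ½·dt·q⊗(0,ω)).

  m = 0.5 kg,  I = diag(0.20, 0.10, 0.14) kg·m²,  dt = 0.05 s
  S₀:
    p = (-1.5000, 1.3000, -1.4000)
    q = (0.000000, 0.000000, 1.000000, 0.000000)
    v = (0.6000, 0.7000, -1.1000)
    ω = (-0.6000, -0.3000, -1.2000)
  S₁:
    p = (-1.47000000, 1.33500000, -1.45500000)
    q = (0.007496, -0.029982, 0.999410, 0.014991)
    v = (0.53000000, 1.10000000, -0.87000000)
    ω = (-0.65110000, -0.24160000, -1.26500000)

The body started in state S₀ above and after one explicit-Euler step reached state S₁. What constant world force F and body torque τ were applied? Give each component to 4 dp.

F = (-0.7000, 4.0000, 2.3000)
τ = (-0.1900, 0.1600, -0.2000)

rate change Δω = (-0.05110000, 0.05840000, -0.06500000)
gyro term ω₀×Iω₀ = (0.0144, 0.0432, -0.0180)
I·α + gyro = (-0.1900, 0.1600, -0.2000)
v₁ − v₀ = (-0.07000000, 0.40000000, 0.23000000)
m·(v₁−v₀)/dt = (-0.7000, 4.0000, 2.3000)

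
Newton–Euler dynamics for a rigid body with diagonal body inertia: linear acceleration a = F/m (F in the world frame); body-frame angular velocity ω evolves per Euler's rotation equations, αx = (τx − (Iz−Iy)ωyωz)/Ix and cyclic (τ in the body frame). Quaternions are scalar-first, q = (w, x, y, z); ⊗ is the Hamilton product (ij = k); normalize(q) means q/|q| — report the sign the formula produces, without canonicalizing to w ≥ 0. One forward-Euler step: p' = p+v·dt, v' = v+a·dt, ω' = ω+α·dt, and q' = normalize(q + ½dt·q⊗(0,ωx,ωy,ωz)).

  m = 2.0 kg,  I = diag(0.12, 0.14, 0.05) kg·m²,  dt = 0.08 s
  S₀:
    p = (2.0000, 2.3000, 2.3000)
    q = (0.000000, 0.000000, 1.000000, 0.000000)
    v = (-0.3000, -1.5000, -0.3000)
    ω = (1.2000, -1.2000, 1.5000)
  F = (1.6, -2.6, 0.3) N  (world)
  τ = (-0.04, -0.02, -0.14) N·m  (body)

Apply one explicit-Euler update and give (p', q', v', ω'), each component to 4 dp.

linear accel F/m = (0.8000, -1.3000, 0.1500)
p + v·dt = (1.9760, 2.1800, 2.2760)
new velocity v' = (-0.2360, -1.6040, -0.2880)
angular accel α = (-1.6833, -1.0429, -2.2240)
new body rate ω' = (1.0653, -1.2834, 1.3221)
2q̇ = q⊗(0,ω) = (1.2000000, 1.5000000, 0.0000000, -1.2000000)
q' = normalize(q + ½dt·q⊗(0,ω)) = (0.0478, 0.0598, 0.9959, -0.0478)

p' = (1.9760, 2.1800, 2.2760)
q' = (0.0478, 0.0598, 0.9959, -0.0478)
v' = (-0.2360, -1.6040, -0.2880)
ω' = (1.0653, -1.2834, 1.3221)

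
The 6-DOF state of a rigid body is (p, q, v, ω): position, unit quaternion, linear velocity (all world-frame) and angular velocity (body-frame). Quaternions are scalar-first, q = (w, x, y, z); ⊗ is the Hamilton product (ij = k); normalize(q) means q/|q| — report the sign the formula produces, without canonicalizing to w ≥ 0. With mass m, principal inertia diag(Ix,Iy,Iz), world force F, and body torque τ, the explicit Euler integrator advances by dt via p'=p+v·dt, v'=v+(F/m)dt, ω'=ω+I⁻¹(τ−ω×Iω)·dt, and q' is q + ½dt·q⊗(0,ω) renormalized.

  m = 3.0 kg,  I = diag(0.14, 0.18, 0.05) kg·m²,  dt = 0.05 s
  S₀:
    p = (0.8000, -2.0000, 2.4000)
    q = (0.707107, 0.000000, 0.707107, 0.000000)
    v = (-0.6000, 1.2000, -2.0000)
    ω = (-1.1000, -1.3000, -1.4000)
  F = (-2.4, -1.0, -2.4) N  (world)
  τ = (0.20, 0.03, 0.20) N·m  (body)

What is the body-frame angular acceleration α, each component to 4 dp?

α = (3.1186, -0.6033, 2.8560)

ω×(Iω) gyroscopic = (-0.2366, 0.1386, 0.0572)
α = I⁻¹(τ − ω×Iω) = (3.1186, -0.6033, 2.8560)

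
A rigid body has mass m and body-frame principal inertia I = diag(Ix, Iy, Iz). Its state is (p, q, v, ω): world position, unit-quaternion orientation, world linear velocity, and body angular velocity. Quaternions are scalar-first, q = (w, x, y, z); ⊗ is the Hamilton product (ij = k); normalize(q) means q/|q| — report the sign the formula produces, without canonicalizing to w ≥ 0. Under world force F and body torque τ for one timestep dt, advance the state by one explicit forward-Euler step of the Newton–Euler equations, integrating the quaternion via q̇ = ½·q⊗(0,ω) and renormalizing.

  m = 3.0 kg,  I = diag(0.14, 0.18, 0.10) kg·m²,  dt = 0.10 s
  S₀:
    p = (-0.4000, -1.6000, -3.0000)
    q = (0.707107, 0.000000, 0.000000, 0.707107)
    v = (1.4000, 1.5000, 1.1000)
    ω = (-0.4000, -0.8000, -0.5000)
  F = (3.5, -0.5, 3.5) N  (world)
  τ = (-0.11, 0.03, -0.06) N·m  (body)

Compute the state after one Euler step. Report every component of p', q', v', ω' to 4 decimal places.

p + v·dt = (-0.2600, -1.4500, -2.8900)
v + (F/m)dt = (1.5167, 1.4833, 1.2167)
(τ − ω×Iω)/I = (-0.5571, 0.1222, -0.7280)
ω + α·dt = (-0.4557, -0.7878, -0.5728)
Hamilton product q⊗(0,ω) = (0.3535535, 0.2828428, -0.8485284, -0.3535535)
updated quaternion q' = (0.7238, 0.0141, -0.0424, 0.6885)

p' = (-0.2600, -1.4500, -2.8900)
q' = (0.7238, 0.0141, -0.0424, 0.6885)
v' = (1.5167, 1.4833, 1.2167)
ω' = (-0.4557, -0.7878, -0.5728)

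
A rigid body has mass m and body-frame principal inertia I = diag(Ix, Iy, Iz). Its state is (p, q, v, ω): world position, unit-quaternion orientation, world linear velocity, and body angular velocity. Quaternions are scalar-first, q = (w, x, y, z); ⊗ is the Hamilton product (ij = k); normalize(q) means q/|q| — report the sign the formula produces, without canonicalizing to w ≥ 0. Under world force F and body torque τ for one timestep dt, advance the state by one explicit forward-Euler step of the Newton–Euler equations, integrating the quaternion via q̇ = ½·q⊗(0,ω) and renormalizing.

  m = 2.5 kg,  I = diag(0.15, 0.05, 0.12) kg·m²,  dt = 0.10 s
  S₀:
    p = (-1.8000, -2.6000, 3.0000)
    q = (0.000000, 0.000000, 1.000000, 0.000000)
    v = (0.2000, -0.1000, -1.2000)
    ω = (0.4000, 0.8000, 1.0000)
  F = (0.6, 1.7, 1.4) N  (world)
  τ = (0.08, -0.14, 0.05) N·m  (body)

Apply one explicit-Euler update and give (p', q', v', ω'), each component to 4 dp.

p' = (-1.7800, -2.6100, 2.8800)
q' = (-0.0399, 0.0499, 0.9978, -0.0200)
v' = (0.2240, -0.0320, -1.1440)
ω' = (0.4160, 0.4960, 1.0683)

p + v·dt = (-1.7800, -2.6100, 2.8800)
v + (F/m)dt = (0.2240, -0.0320, -1.1440)
angular accel α = (0.1600, -3.0400, 0.6833)
new body rate ω' = (0.4160, 0.4960, 1.0683)
Hamilton product q⊗(0,ω) = (-0.8000000, 1.0000000, 0.0000000, -0.4000000)
q' = normalize(q + ½dt·q⊗(0,ω)) = (-0.0399, 0.0499, 0.9978, -0.0200)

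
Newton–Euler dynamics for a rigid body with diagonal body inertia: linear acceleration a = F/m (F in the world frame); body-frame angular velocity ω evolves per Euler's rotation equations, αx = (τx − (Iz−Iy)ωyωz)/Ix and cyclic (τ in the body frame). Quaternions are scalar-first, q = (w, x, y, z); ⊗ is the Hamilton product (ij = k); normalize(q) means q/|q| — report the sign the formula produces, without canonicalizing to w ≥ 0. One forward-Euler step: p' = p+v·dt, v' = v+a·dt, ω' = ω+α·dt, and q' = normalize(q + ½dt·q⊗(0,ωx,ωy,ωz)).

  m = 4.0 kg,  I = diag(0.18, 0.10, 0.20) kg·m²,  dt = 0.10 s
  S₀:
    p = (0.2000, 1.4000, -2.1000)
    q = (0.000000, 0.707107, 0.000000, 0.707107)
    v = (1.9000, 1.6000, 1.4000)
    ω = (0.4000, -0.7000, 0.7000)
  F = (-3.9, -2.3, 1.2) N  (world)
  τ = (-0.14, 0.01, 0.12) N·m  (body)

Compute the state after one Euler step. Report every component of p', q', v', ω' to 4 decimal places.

angular accel α = (-0.5056, 0.1560, 0.4880)
new body rate ω' = (0.3494, -0.6844, 0.7488)
2q̇ = q⊗(0,ω) = (-0.7778177, 0.4949749, -0.2121321, -0.4949749)
q' = normalize(q + ½dt·q⊗(0,ω)) = (-0.0388, 0.7308, -0.0106, 0.6814)
a = (-0.9750, -0.5750, 0.3000)
p' = p + v·dt = (0.3900, 1.5600, -1.9600)
v' = v + a·dt = (1.8025, 1.5425, 1.4300)

p' = (0.3900, 1.5600, -1.9600)
q' = (-0.0388, 0.7308, -0.0106, 0.6814)
v' = (1.8025, 1.5425, 1.4300)
ω' = (0.3494, -0.6844, 0.7488)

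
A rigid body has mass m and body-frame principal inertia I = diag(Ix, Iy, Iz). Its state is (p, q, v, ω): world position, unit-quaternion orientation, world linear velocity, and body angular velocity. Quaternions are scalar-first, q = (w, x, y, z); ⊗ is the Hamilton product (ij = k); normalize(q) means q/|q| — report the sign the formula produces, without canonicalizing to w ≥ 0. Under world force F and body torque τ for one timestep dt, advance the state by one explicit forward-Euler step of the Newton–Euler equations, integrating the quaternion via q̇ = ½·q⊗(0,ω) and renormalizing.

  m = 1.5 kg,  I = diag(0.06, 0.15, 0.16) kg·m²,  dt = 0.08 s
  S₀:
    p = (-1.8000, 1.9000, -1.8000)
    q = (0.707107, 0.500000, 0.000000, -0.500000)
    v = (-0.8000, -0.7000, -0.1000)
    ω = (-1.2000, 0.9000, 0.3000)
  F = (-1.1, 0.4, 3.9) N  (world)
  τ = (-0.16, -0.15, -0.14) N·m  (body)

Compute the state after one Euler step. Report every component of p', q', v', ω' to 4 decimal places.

p' = (-1.8640, 1.8440, -1.8080)
q' = (0.7357, 0.4832, 0.0434, -0.4726)
v' = (-0.8587, -0.6787, 0.1080)
ω' = (-1.4169, 0.8008, 0.2786)

a = (-0.7333, 0.2667, 2.6000)
p' = p + v·dt = (-1.8640, 1.8440, -1.8080)
v' = v + a·dt = (-0.8587, -0.6787, 0.1080)
precession coupling ω×(Iω) = (0.0027, 0.0360, -0.0972)
(τ − ω×Iω)/I = (-2.7117, -1.2400, -0.2675)
ω + α·dt = (-1.4169, 0.8008, 0.2786)
2q̇ = q⊗(0,ω) = (0.7500000, -0.3985284, 1.0863963, 0.6621321)
q' = normalize(q + ½dt·q⊗(0,ω)) = (0.7357, 0.4832, 0.0434, -0.4726)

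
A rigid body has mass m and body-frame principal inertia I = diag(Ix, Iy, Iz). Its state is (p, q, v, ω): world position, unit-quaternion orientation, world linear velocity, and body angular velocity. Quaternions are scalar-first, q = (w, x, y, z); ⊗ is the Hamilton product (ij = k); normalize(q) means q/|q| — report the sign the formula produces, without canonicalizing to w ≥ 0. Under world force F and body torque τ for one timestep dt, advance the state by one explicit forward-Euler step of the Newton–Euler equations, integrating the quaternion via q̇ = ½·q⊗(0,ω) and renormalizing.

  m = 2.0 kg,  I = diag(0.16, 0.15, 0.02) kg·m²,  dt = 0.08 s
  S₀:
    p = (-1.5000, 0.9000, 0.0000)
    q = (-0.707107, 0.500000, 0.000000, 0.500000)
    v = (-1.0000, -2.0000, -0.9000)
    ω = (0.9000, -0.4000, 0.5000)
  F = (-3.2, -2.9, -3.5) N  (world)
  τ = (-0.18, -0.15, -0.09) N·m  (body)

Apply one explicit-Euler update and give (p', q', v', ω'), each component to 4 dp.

p + v·dt = (-1.5800, 0.7400, -0.0720)
new velocity v' = (-1.1280, -2.1160, -1.0400)
angular accel α = (-1.2875, -1.4200, -4.6800)
ω' = ω + α·dt = (0.7970, -0.5136, 0.1256)
2q̇ = q⊗(0,ω) = (-0.7000000, -0.4363963, 0.4828428, -0.5535535)
updated quaternion q' = (-0.7344, 0.4821, 0.0193, 0.4774)

p' = (-1.5800, 0.7400, -0.0720)
q' = (-0.7344, 0.4821, 0.0193, 0.4774)
v' = (-1.1280, -2.1160, -1.0400)
ω' = (0.7970, -0.5136, 0.1256)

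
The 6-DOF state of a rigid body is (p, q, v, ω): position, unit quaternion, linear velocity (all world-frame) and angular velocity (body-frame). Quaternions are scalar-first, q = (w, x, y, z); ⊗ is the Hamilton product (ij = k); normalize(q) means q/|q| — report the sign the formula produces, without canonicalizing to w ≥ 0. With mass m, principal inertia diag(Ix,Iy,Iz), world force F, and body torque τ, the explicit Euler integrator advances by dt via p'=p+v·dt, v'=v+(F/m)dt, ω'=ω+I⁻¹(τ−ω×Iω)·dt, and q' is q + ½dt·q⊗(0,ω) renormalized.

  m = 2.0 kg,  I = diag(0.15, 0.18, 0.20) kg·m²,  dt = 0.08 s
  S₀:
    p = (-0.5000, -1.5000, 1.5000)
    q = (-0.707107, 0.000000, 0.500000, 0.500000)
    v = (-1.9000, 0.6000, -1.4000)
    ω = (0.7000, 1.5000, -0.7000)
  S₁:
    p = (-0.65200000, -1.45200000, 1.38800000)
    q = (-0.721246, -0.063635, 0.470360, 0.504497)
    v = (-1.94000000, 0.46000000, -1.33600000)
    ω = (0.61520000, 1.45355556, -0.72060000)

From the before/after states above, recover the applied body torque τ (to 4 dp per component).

Δω = ω₁−ω₀ = (-0.08480000, -0.04644444, -0.02060000)
τ = I·(Δω/dt) + ω₀×(Iω₀) = (-0.1800, -0.0800, -0.0200)

τ = (-0.1800, -0.0800, -0.0200)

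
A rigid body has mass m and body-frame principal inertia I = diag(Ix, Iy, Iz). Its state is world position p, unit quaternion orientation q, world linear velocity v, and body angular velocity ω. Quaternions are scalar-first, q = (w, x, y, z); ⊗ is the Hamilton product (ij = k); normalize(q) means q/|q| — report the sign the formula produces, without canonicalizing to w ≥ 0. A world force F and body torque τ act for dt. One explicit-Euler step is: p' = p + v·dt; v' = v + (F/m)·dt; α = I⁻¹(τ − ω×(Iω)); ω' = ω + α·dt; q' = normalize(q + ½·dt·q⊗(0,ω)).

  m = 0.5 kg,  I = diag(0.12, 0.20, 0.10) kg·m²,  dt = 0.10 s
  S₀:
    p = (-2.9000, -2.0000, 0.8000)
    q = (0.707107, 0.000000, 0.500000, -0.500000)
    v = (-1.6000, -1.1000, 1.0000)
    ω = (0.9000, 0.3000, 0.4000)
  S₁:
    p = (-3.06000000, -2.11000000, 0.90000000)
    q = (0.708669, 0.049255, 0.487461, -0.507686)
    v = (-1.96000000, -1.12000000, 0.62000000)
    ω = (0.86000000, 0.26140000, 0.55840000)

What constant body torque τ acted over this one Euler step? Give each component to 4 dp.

τ = (-0.0600, -0.0700, 0.1800)

Δω = ω₁−ω₀ = (-0.04000000, -0.03860000, 0.15840000)
precession coupling = (-0.0120, 0.0072, 0.0216)
I·α + gyro = (-0.0600, -0.0700, 0.1800)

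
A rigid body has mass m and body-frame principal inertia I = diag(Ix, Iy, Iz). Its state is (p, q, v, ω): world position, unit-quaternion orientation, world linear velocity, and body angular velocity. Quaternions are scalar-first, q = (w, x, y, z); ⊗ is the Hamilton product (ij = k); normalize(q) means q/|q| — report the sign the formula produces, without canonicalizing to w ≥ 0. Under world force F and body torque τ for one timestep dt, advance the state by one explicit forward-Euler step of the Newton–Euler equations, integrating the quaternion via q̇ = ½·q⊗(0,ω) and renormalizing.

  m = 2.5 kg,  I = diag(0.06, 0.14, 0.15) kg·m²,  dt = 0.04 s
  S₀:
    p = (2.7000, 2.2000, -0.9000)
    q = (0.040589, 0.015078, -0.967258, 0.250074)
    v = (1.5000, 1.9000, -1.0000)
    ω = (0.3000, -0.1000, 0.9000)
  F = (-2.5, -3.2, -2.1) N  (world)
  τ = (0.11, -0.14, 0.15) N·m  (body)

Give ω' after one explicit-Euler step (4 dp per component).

α = I⁻¹(τ − ω×Iω) = (1.8483, -0.8264, 1.0160)
new body rate ω' = (0.3739, -0.1331, 0.9406)

ω' = (0.3739, -0.1331, 0.9406)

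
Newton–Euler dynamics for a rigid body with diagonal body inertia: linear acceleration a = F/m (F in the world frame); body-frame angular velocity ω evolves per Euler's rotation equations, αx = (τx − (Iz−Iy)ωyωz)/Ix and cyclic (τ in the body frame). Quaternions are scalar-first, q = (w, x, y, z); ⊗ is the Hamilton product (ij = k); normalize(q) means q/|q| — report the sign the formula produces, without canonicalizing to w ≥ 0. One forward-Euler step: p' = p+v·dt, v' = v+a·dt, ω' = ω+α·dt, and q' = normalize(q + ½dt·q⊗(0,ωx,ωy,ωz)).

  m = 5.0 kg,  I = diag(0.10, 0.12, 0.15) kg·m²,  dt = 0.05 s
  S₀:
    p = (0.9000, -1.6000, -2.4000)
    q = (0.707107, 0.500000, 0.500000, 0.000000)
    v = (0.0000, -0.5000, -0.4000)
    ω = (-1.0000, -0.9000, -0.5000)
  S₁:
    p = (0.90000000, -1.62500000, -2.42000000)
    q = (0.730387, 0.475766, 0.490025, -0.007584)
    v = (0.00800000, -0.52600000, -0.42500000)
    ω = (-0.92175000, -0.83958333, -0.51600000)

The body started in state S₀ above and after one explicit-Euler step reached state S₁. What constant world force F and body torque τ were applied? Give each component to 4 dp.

Δv = v₁−v₀ = (0.00800000, -0.02600000, -0.02500000)
applied force F = (0.8000, -2.6000, -2.5000)
rate change Δω = (0.07825000, 0.06041667, -0.01600000)
ω₀×(Iω₀) = (0.0135, -0.0250, 0.0180)
applied torque τ = (0.1700, 0.1200, -0.0300)

F = (0.8000, -2.6000, -2.5000)
τ = (0.1700, 0.1200, -0.0300)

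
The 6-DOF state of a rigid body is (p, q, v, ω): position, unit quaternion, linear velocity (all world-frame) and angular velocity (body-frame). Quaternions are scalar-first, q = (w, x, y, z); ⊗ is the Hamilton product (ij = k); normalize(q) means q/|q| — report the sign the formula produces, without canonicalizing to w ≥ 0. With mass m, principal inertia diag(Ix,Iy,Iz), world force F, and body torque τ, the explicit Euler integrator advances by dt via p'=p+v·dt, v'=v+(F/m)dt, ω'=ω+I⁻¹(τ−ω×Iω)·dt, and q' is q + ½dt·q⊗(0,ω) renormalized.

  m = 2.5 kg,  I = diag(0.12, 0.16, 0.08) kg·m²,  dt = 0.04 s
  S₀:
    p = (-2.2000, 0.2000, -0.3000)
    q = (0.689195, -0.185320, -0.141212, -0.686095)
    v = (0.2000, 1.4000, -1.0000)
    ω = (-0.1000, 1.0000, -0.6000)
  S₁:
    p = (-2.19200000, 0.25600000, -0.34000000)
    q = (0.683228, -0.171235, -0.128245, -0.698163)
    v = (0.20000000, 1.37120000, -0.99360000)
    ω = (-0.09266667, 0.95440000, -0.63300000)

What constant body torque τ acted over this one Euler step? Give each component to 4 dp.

τ = (0.0700, -0.1800, -0.0700)

rate change Δω = (0.00733333, -0.04560000, -0.03300000)
precession coupling = (0.0480, 0.0024, -0.0040)
applied torque τ = (0.0700, -0.1800, -0.0700)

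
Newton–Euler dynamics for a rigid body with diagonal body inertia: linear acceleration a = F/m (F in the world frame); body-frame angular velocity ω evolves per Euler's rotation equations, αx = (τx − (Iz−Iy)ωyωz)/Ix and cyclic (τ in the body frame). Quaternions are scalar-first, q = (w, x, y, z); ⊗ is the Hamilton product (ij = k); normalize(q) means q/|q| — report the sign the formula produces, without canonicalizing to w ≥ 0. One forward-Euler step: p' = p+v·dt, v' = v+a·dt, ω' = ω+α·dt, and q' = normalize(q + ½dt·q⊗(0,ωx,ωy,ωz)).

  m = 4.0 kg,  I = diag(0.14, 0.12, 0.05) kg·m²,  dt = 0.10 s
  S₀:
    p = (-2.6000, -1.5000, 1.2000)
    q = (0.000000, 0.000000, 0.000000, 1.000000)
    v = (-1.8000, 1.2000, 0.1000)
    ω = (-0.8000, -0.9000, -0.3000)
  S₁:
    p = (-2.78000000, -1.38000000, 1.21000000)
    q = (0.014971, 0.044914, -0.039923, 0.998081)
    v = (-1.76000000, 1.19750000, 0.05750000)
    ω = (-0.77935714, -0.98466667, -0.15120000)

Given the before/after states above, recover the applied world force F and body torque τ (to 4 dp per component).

Δv = v₁−v₀ = (0.04000000, -0.00250000, -0.04250000)
F = m·Δv/dt = (1.6000, -0.1000, -1.7000)
ω₁ − ω₀ = (0.02064286, -0.08466667, 0.14880000)
gyro term ω₀×Iω₀ = (-0.0189, 0.0216, -0.0144)
I·α + gyro = (0.0100, -0.0800, 0.0600)

F = (1.6000, -0.1000, -1.7000)
τ = (0.0100, -0.0800, 0.0600)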